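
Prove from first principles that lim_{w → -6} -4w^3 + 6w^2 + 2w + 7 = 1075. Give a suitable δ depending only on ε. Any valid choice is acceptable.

δ = min(2, ε/674)

Suppose ε > 0. We want δ > 0 such that 0 < |w + 6| < δ implies |(-4w^3 + 6w^2 + 2w + 7) − 1075| < ε.
(-4w^3 + 6w^2 + 2w + 7) − 1075 = -4w^3 + 6w^2 + 2w - 1068 = (w + 6)(-4w^2 + 30w - 178).
So |(-4w^3 + 6w^2 + 2w + 7) − 1075| = |w + 6|·|-4w^2 + 30w - 178|.
Assume first that |w + 6| < 2, so |w| < 8. Then |-4w^2 + 30w - 178| ≤ 4·8^2 + 30·8 + 178 = 674.
Hence |(-4w^3 + 6w^2 + 2w + 7) − 1075| ≤ 674|w + 6| < ε provided |w + 6| < ε/674.
Choosing δ = min(2, ε/674) ensures both conditions, hence |(-4w^3 + 6w^2 + 2w + 7) − 1075| < ε.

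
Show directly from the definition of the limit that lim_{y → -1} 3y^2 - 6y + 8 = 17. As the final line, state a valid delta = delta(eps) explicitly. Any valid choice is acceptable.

delta = min(2, eps/18)

Let eps > 0. We want delta > 0 such that 0 < |y + 1| < delta implies |(3y^2 - 6y + 8) − 17| < eps.
(3y^2 - 6y + 8) − 17 = 3y^2 - 6y - 9 = (y + 1)(3y - 9).
So |(3y^2 - 6y + 8) − 17| = |y + 1|·|3y - 9|.
Require delta ≤ 2. Then |y + 1| < 2 gives |y| < 3, and by the triangle inequality |3y - 9| ≤ 3·3 + 9 = 18.
Hence |(3y^2 - 6y + 8) − 17| ≤ 18|y + 1| < eps provided |y + 1| < eps/18.
Take delta = min(2, eps/18). Then 0 < |y + 1| < delta gives both |y + 1| < 2 and |y + 1| < eps/18, so |(3y^2 - 6y + 8) − 17| < eps.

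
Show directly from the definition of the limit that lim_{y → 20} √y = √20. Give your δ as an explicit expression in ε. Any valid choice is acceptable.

Let ε > 0 be given. We want δ > 0 such that 0 < |y − 20| < δ implies |√y − √20| < ε.
Rationalise: √y − √20 = (y − 20)/(√y + √20), so |√y − √20| = |y − 20|/(√y + √20).
Restrict δ ≤ 20 so that |y − 20| < 20 forces y > 0, and then √y + √20 > √20.
Hence |√y − √20| < |y − 20|/√20, which is < ε once |y − 20| < √20·ε.
Take δ = min(20, √20·ε). If 0 < |y − 20| < δ then y > 0 and |√y − √20| < |y − 20|/√20 < ε.

δ = min(20, √20·ε)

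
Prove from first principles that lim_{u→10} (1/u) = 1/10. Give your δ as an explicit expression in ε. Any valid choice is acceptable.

Suppose ε > 0. We seek δ > 0 such that 0 < |u − 10| < δ implies |1/u − (1/10)| < ε.
|1/u − (1/10)| = |10 − u|/(10·|u|) = |u − 10|/(10|u|).
Restrict δ ≤ 5. Then |u − 10| < 5 gives |u| > 5, so 10|u| > 50.
Then |1/u − (1/10)| < |u − 10|/50, which is < ε when |u − 10| < 50ε.
Take δ = min(5, 50ε). Then 0 < |u − 10| < δ gives both |u − 10| < 5 and |u − 10| < 50ε, so |1/u − (1/10)| < ε.

δ = min(5, 50ε)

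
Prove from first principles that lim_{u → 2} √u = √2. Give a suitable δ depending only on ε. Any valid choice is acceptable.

Suppose ε > 0. We want δ > 0 such that 0 < |u − 2| < δ implies |√u − √2| < ε.
Multiplying by the conjugate, |√u − √2| = |u − 2|/(√u + √2).
Restrict δ ≤ 2 so that |u − 2| < 2 forces u > 0, and then √u + √2 > √2.
Hence |√u − √2| < |u − 2|/√2, which is < ε once |u − 2| < √2·ε.
Take δ = min(2, √2·ε). If 0 < |u − 2| < δ then u > 0 and |√u − √2| < |u − 2|/√2 < ε.

δ = min(2, √2·ε)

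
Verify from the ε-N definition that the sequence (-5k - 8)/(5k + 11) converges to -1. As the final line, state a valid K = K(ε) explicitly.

K = (3/5)/ε

Let ε > 0 be given. For k ≥ 1, |(-5k - 8)/(5k + 11) + 1| = |15|/(5(5k + 11)) = 15/(5(5k + 11)).
Since 5k + 11 ≥ 5k for k ≥ 1, this is ≤ 15/(5·5k) = (3/5)/k.
So |(-5k - 8)/(5k + 11) + 1| < ε whenever k > (3/5)/ε.
Take K = (3/5)/ε. If k > K then |(-5k - 8)/(5k + 11) + 1| ≤ (3/5)/k < ε.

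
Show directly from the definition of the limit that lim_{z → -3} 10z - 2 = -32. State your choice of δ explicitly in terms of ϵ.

Let ϵ > 0. We need δ > 0 so that 0 < |z + 3| < δ implies |(10z - 2) + 32| < ϵ.
Since (10z - 2) + 32 = 10(z + 3), we have |(10z - 2) + 32| = 10|z + 3|.
So 10|z + 3| < ϵ exactly when |z + 3| < ϵ/10.
Take δ = ϵ/10. If 0 < |z + 3| < δ then |(10z - 2) + 32| = 10|z + 3| < 10·(ϵ/10) = ϵ.

δ = ϵ/10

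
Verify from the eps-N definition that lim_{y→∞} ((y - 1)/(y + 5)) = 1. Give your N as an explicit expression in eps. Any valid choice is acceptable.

Fix eps > 0. We seek N > 0 such that y > N implies |(y - 1)/(y + 5) − 1| < eps.
(y - 1)/(y + 5) − 1 = ((y - 1) − (y + 5)) / ((y + 5)) = -6/((y + 5)).
For y > 0 we have y + 5 > y, so |(y - 1)/(y + 5) − 1| = 6/((y + 5)) < 6/(y) = 6/y.
Thus |(y - 1)/(y + 5) − 1| < eps whenever y > 6/eps.
Take N = 6/eps. If y > N then |(y - 1)/(y + 5) − 1| < 6/y < eps.

N = 6/eps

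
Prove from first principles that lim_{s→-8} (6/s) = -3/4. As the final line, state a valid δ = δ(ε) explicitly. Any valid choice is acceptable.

Fix ε > 0. We seek δ > 0 such that 0 < |s + 8| < δ implies |6/s + 3/4| < ε.
|6/s + 3/4| = 6·|-8 − s|/(8·|s|) = 6|s + 8|/(8|s|).
Require δ ≤ 4 so that |s| > 8 − 4 = 4, hence 8|s| > 32.
Then |6/s + 3/4| < 6|s + 8|/32, which is < ε when |s + 8| < (16/3)ε.
Take δ = min(4, (16/3)ε). Then 0 < |s + 8| < δ gives both |s + 8| < 4 and |s + 8| < (16/3)ε, so |6/s + 3/4| < ε.

δ = min(4, (16/3)ε)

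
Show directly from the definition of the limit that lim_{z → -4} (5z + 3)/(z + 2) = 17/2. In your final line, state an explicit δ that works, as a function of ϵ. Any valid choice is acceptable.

Let ϵ > 0 be given. We want δ > 0 with 0 < |z + 4| < δ ⇒ |(5z + 3)/(z + 2) − (17/2)| < ϵ.
Combining over a common denominator, (5z + 3)/(z + 2) − (17/2) = [(5z + 3)·(-2) − (-17)·(z + 2)] / [(-2)·(z + 2)] = 7(z + 4) / ((-2)(z + 2)).
So |(5z + 3)/(z + 2) − (17/2)| = 7|z + 4| / (2·|z + 2|).
Require δ ≤ 1, so |z + 2| ≥ |-2| − |z + 4| > 2 − 1 = 1.
Hence |(5z + 3)/(z + 2) − (17/2)| < 7|z + 4|/(2·1) = (7/2)|z + 4|, which is < ϵ once |z + 4| < (2/7)ϵ.
Take δ = min(1, (2/7)ϵ). Then 0 < |z + 4| < δ forces both bounds, so |(5z + 3)/(z + 2) − (17/2)| < ϵ.

δ = min(1, (2/7)ϵ)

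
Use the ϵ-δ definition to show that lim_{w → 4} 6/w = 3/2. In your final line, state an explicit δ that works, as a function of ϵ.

Suppose ϵ > 0. We seek δ > 0 such that 0 < |w − 4| < δ implies |6/w − (3/2)| < ϵ.
|6/w − (3/2)| = 6·|4 − w|/(4·|w|) = 6|w − 4|/(4|w|).
Require δ ≤ 2 so that |w| > 4 − 2 = 2, hence 4|w| > 8.
Then |6/w − (3/2)| < 6|w − 4|/8, which is < ϵ when |w − 4| < (4/3)ϵ.
Take δ = min(2, (4/3)ϵ). Then 0 < |w − 4| < δ gives both |w − 4| < 2 and |w − 4| < (4/3)ϵ, so |6/w − (3/2)| < ϵ.

δ = min(2, (4/3)ϵ)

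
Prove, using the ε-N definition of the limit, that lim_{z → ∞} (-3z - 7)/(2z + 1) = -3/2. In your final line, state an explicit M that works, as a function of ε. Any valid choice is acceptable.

M = (11/4)/ε

Let ε > 0. We seek M > 0 such that z > M implies |(-3z - 7)/(2z + 1) + 3/2| < ε.
(-3z - 7)/(2z + 1) + 3/2 = (2(-3z - 7) − (-3)(2z + 1)) / (2(2z + 1)) = -11/(2(2z + 1)).
For z > 0 we have 2z + 1 > 2z, so |(-3z - 7)/(2z + 1) + 3/2| = 11/(2(2z + 1)) < 11/(2·2z) = (11/4)/z.
Thus |(-3z - 7)/(2z + 1) + 3/2| < ε whenever z > (11/4)/ε.
Take M = (11/4)/ε. If z > M then |(-3z - 7)/(2z + 1) + 3/2| < (11/4)/z < ε.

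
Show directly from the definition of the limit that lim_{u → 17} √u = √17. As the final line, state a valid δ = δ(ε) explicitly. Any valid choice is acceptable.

Let ε > 0 be given. We want δ > 0 such that 0 < |u − 17| < δ implies |√u − √17| < ε.
Multiplying by the conjugate, |√u − √17| = |u − 17|/(√u + √17).
Restrict δ ≤ 17 so that |u − 17| < 17 forces u > 0, and then √u + √17 > √17.
Hence |√u − √17| < |u − 17|/√17, which is < ε once |u − 17| < √17·ε.
Take δ = min(17, √17·ε). If 0 < |u − 17| < δ then u > 0 and |√u − √17| < |u − 17|/√17 < ε.

δ = min(17, √17·ε)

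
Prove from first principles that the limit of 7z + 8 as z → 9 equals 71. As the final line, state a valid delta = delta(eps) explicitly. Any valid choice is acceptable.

Fix eps > 0. We need delta > 0 so that 0 < |z − 9| < delta implies |(7z + 8) − 71| < eps.
Since (7z + 8) − 71 = 7(z − 9), we have |(7z + 8) − 71| = 7|z − 9|.
Thus it suffices that |z − 9| < eps/7.
Choosing delta = eps/7 gives |(7z + 8) − 71| = 7|z − 9| < eps whenever |z − 9| < delta.

delta = eps/7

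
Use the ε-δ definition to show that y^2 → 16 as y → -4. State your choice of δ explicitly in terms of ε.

δ = min(1, ε/9)

Suppose ε > 0. We seek δ > 0 with 0 < |y + 4| < δ ⇒ |y^2 − 16| < ε.
Factor: y^2 − 16 = (y + 4)(y - 4), so |y^2 − 16| = |y + 4|·|y - 4|.
Restrict δ ≤ 1. Then |y + 4| < 1 gives |y| < 5, so by the triangle inequality |y - 4| ≤ 5 + 4 = 9.
Hence |y^2 − 16| ≤ 9|y + 4|, which is < ε once |y + 4| < ε/9.
Take δ = min(1, ε/9). If 0 < |y + 4| < δ then both bounds hold and |y^2 − 16| ≤ 9|y + 4| < 9·(ε/9) = ε.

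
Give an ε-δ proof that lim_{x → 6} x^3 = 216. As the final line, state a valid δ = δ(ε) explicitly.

Let ε > 0. We seek δ > 0 with 0 < |x − 6| < δ ⇒ |x^3 − 216| < ε.
Factor: x^3 − 216 = (x − 6)(x^2 + 6x + 36), so |x^3 − 216| = |x − 6|·|x^2 + 6x + 36|.
Restrict δ ≤ 1. Then |x − 6| < 1 gives |x| < 7, so by the triangle inequality |x^2 + 6x + 36| ≤ 7^2 + 6·7 + 36 = 127.
Hence |x^3 − 216| ≤ 127|x − 6|, which is < ε once |x − 6| < ε/127.
Take δ = min(1, ε/127). If 0 < |x − 6| < δ then both bounds hold and |x^3 − 216| ≤ 127|x − 6| < 127·(ε/127) = ε.

δ = min(1, ε/127)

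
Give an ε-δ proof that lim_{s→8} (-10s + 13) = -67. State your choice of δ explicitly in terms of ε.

Let ε > 0 be given. We need δ > 0 so that 0 < |s − 8| < δ implies |(-10s + 13) + 67| < ε.
|(-10s + 13) + 67| = |-10s + 80| = 10|s − 8|.
Thus it suffices that |s − 8| < ε/10.
Take δ = ε/10. If 0 < |s − 8| < δ then |(-10s + 13) + 67| = 10|s − 8| < 10·(ε/10) = ε.

δ = ε/10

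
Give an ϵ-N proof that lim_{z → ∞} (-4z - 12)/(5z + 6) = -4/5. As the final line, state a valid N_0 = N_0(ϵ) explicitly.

Let ϵ > 0. We seek N_0 > 0 such that z > N_0 implies |(-4z - 12)/(5z + 6) + 4/5| < ϵ.
(-4z - 12)/(5z + 6) + 4/5 = (5(-4z - 12) − (-4)(5z + 6)) / (5(5z + 6)) = -36/(5(5z + 6)).
For z > 0 we have 5z + 6 > 5z, so |(-4z - 12)/(5z + 6) + 4/5| = 36/(5(5z + 6)) < 36/(5·5z) = (36/25)/z.
Thus |(-4z - 12)/(5z + 6) + 4/5| < ϵ whenever z > (36/25)/ϵ.
Take N_0 = (36/25)/ϵ. If z > N_0 then |(-4z - 12)/(5z + 6) + 4/5| < (36/25)/z < ϵ.

N_0 = (36/25)/ϵ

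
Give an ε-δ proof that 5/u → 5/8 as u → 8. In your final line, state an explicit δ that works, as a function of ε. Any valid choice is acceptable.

δ = min(4, (32/5)ε)

Fix ε > 0. We seek δ > 0 such that 0 < |u − 8| < δ implies |5/u − (5/8)| < ε.
|5/u − (5/8)| = 5·|8 − u|/(8·|u|) = 5|u − 8|/(8|u|).
Restrict δ ≤ 4. Then |u − 8| < 4 gives |u| > 4, so 8|u| > 32.
Then |5/u − (5/8)| < 5|u − 8|/32, which is < ε when |u − 8| < (32/5)ε.
Take δ = min(4, (32/5)ε). Then 0 < |u − 8| < δ gives both |u − 8| < 4 and |u − 8| < (32/5)ε, so |5/u − (5/8)| < ε.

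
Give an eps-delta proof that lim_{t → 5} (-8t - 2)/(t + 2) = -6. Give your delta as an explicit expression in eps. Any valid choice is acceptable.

delta = min(7/2, (7/4)eps)

Let eps > 0. We want delta > 0 with 0 < |t − 5| < delta ⇒ |(-8t - 2)/(t + 2) + 6| < eps.
Combining over a common denominator, (-8t - 2)/(t + 2) + 6 = [(-8t - 2)·7 − (-42)·(t + 2)] / [7·(t + 2)] = -14(t − 5) / (7(t + 2)).
So |(-8t - 2)/(t + 2) + 6| = 14|t − 5| / (7·|t + 2|).
Restrict delta ≤ 7/2. Then |t − 5| < 7/2 gives |t + 2| = |(t − 5) + 7| ≥ 7 − 7/2 = 7/2.
Hence |(-8t - 2)/(t + 2) + 6| < 14|t − 5|/(7·(7/2)) = (4/7)|t − 5|, which is < eps once |t − 5| < (7/4)eps.
Take delta = min(7/2, (7/4)eps). Then 0 < |t − 5| < delta forces both bounds, so |(-8t - 2)/(t + 2) + 6| < eps.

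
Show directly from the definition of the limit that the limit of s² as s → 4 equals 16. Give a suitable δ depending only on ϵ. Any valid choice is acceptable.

Suppose ϵ > 0. We seek δ > 0 with 0 < |s − 4| < δ ⇒ |s² − 16| < ϵ.
Factor: s² − 16 = (s − 4)(s + 4), so |s² − 16| = |s − 4|·|s + 4|.
Impose δ ≤ 1 so that |s| < 5; then |s + 4| ≤ 9.
Hence |s² − 16| ≤ 9|s − 4|, which is < ϵ once |s − 4| < ϵ/9.
Take δ = min(1, ϵ/9). If 0 < |s − 4| < δ then both bounds hold and |s² − 16| ≤ 9|s − 4| < 9·(ϵ/9) = ϵ.

δ = min(1, ϵ/9)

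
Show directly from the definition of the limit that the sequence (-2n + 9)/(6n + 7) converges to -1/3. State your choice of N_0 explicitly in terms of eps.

Fix eps > 0. For n ≥ 1, |(-2n + 9)/(6n + 7) + 1/3| = |68|/(6(6n + 7)) = 68/(6(6n + 7)).
Since 6n + 7 ≥ 6n for n ≥ 1, this is ≤ 68/(6·6n) = (17/9)/n.
So |(-2n + 9)/(6n + 7) + 1/3| < eps whenever n > (17/9)/eps.
Take N_0 = (17/9)/eps. If n > N_0 then |(-2n + 9)/(6n + 7) + 1/3| ≤ (17/9)/n < eps.

N_0 = (17/9)/eps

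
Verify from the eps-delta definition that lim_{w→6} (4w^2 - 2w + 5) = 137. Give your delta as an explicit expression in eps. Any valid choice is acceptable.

Let eps > 0. We want delta > 0 such that 0 < |w − 6| < delta implies |(4w^2 - 2w + 5) − 137| < eps.
(4w^2 - 2w + 5) − 137 = 4w^2 - 2w - 132 = (w − 6)(4w + 22).
So |(4w^2 - 2w + 5) − 137| = |w − 6|·|4w + 22|.
Assume first that |w − 6| < 1, so |w| < 7. Then |4w + 22| ≤ 4·7 + 22 = 50.
Hence |(4w^2 - 2w + 5) − 137| ≤ 50|w − 6| < eps provided |w − 6| < eps/50.
Choosing delta = min(1, eps/50) ensures both conditions, hence |(4w^2 - 2w + 5) − 137| < eps.

delta = min(1, eps/50)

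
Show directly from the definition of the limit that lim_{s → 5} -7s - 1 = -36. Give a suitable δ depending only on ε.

Fix ε > 0. We need δ > 0 so that 0 < |s − 5| < δ implies |(-7s - 1) + 36| < ε.
Since (-7s - 1) + 36 = -7(s − 5), we have |(-7s - 1) + 36| = 7|s − 5|.
So 7|s − 5| < ε exactly when |s − 5| < ε/7.
Choosing δ = ε/7 gives |(-7s - 1) + 36| = 7|s − 5| < ε whenever |s − 5| < δ.

δ = ε/7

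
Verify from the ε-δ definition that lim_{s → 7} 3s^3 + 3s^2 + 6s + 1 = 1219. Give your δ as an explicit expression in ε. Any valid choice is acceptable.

δ = min(1, ε/558)

Let ε > 0. We want δ > 0 such that 0 < |s − 7| < δ implies |(3s^3 + 3s^2 + 6s + 1) − 1219| < ε.
(3s^3 + 3s^2 + 6s + 1) − 1219 = 3s^3 + 3s^2 + 6s - 1218 = (s − 7)(3s^2 + 24s + 174).
So |(3s^3 + 3s^2 + 6s + 1) − 1219| = |s − 7|·|3s^2 + 24s + 174|.
Assume first that |s − 7| < 1, so |s| < 8. Then |3s^2 + 24s + 174| ≤ 3·8^2 + 24·8 + 174 = 558.
Hence |(3s^3 + 3s^2 + 6s + 1) − 1219| ≤ 558|s − 7| < ε provided |s − 7| < ε/558.
Take δ = min(1, ε/558). Then 0 < |s − 7| < δ gives both |s − 7| < 1 and |s − 7| < ε/558, so |(3s^3 + 3s^2 + 6s + 1) − 1219| < ε.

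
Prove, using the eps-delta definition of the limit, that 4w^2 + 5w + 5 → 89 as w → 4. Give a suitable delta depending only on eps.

Let eps > 0 be given. We want delta > 0 such that 0 < |w − 4| < delta implies |(4w^2 + 5w + 5) − 89| < eps.
(4w^2 + 5w + 5) − 89 = 4w^2 + 5w - 84 = (w − 4)(4w + 21).
So |(4w^2 + 5w + 5) − 89| = |w − 4|·|4w + 21|.
Assume first that |w − 4| < 2, so |w| < 6. Then |4w + 21| ≤ 4·6 + 21 = 45.
Hence |(4w^2 + 5w + 5) − 89| ≤ 45|w − 4| < eps provided |w − 4| < eps/45.
Choosing delta = min(2, eps/45) ensures both conditions, hence |(4w^2 + 5w + 5) − 89| < eps.

delta = min(2, eps/45)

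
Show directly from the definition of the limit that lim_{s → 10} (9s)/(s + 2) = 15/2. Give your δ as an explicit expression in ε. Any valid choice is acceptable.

δ = min(6, 4ε)

Let ε > 0. We want δ > 0 with 0 < |s − 10| < δ ⇒ |(9s)/(s + 2) − (15/2)| < ε.
Combining over a common denominator, (9s)/(s + 2) − (15/2) = [(9s)·12 − 90·(s + 2)] / [12·(s + 2)] = 18(s − 10) / (12(s + 2)).
So |(9s)/(s + 2) − (15/2)| = 18|s − 10| / (12·|s + 2|).
Restrict δ ≤ 6. Then |s − 10| < 6 gives |s + 2| = |(s − 10) + 12| ≥ 12 − 6 = 6.
Hence |(9s)/(s + 2) − (15/2)| < 18|s − 10|/(12·6) = (1/4)|s − 10|, which is < ε once |s − 10| < 4ε.
Take δ = min(6, 4ε). Then 0 < |s − 10| < δ forces both bounds, so |(9s)/(s + 2) − (15/2)| < ε.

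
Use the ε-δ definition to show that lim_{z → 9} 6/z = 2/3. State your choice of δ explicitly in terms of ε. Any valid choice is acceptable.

δ = min(9/2, (27/4)ε)

Fix ε > 0. We seek δ > 0 such that 0 < |z − 9| < δ implies |6/z − (2/3)| < ε.
|6/z − (2/3)| = 6·|9 − z|/(9·|z|) = 6|z − 9|/(9|z|).
Require δ ≤ 9/2 so that |z| > 9 − 9/2 = 9/2, hence 9|z| > 81/2.
Then |6/z − (2/3)| < 6|z − 9|/(81/2), which is < ε when |z − 9| < (27/4)ε.
Take δ = min(9/2, (27/4)ε). Then 0 < |z − 9| < δ gives both |z − 9| < 9/2 and |z − 9| < (27/4)ε, so |6/z − (2/3)| < ε.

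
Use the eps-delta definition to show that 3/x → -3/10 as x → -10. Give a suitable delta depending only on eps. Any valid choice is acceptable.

delta = min(5, (50/3)eps)

Suppose eps > 0. We seek delta > 0 such that 0 < |x + 10| < delta implies |3/x + 3/10| < eps.
|3/x + 3/10| = 3·|-10 − x|/(10·|x|) = 3|x + 10|/(10|x|).
Restrict delta ≤ 5. Then |x + 10| < 5 gives |x| > 5, so 10|x| > 50.
Then |3/x + 3/10| < 3|x + 10|/50, which is < eps when |x + 10| < (50/3)eps.
Take delta = min(5, (50/3)eps). Then 0 < |x + 10| < delta gives both |x + 10| < 5 and |x + 10| < (50/3)eps, so |3/x + 3/10| < eps.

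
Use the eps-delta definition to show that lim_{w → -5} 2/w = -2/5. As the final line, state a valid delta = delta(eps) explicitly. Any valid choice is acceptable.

delta = min(5/2, (25/4)eps)

Let eps > 0. We seek delta > 0 such that 0 < |w + 5| < delta implies |2/w + 2/5| < eps.
|2/w + 2/5| = 2·|-5 − w|/(5·|w|) = 2|w + 5|/(5|w|).
Restrict delta ≤ 5/2. Then |w + 5| < 5/2 gives |w| > 5/2, so 5|w| > 25/2.
Then |2/w + 2/5| < 2|w + 5|/(25/2), which is < eps when |w + 5| < (25/4)eps.
Take delta = min(5/2, (25/4)eps). Then 0 < |w + 5| < delta gives both |w + 5| < 5/2 and |w + 5| < (25/4)eps, so |2/w + 2/5| < eps.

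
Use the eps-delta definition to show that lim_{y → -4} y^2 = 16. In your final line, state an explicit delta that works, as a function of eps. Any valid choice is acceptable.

Let eps > 0. We seek delta > 0 with 0 < |y + 4| < delta ⇒ |y^2 − 16| < eps.
Factor: y^2 − 16 = (y + 4)(y - 4), so |y^2 − 16| = |y + 4|·|y - 4|.
Restrict delta ≤ 1. Then |y + 4| < 1 gives |y| < 5, so by the triangle inequality |y - 4| ≤ 5 + 4 = 9.
Hence |y^2 − 16| ≤ 9|y + 4|, which is < eps once |y + 4| < eps/9.
Take delta = min(1, eps/9). If 0 < |y + 4| < delta then both bounds hold and |y^2 − 16| ≤ 9|y + 4| < 9·(eps/9) = eps.

delta = min(1, eps/9)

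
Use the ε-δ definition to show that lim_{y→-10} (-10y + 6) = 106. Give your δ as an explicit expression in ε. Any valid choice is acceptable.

δ = ε/10

Let ε > 0. We need δ > 0 so that 0 < |y + 10| < δ implies |(-10y + 6) − 106| < ε.
Since (-10y + 6) − 106 = -10(y + 10), we have |(-10y + 6) − 106| = 10|y + 10|.
So 10|y + 10| < ε exactly when |y + 10| < ε/10.
Take δ = ε/10. If 0 < |y + 10| < δ then |(-10y + 6) − 106| = 10|y + 10| < 10·(ε/10) = ε.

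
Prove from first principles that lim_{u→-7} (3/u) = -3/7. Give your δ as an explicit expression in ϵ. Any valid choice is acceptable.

δ = min(7/2, (49/6)ϵ)

Let ϵ > 0 be given. We seek δ > 0 such that 0 < |u + 7| < δ implies |3/u + 3/7| < ϵ.
|3/u + 3/7| = 3·|-7 − u|/(7·|u|) = 3|u + 7|/(7|u|).
Require δ ≤ 7/2 so that |u| > 7 − 7/2 = 7/2, hence 7|u| > 49/2.
Then |3/u + 3/7| < 3|u + 7|/(49/2), which is < ϵ when |u + 7| < (49/6)ϵ.
Take δ = min(7/2, (49/6)ϵ). Then 0 < |u + 7| < δ gives both |u + 7| < 7/2 and |u + 7| < (49/6)ϵ, so |3/u + 3/7| < ϵ.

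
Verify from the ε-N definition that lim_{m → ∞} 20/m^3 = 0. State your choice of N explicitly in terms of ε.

N = (20/ε)^{1/3}

Suppose ε > 0. For m ≥ 1, |20/m^3 − 0| = 20/m^3.
20/m^3 < ε ⇔ m^3 > 20/ε ⇔ m > (20/ε)^{1/3}.
Take N = (20/ε)^{1/3}. Then m > N implies 20/m^3 < ε.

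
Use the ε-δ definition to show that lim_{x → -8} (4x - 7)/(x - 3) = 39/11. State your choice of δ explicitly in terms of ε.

δ = min(11/2, (121/10)ε)

Suppose ε > 0. We want δ > 0 with 0 < |x + 8| < δ ⇒ |(4x - 7)/(x - 3) − (39/11)| < ε.
Combining over a common denominator, (4x - 7)/(x - 3) − (39/11) = [(4x - 7)·(-11) − (-39)·(x - 3)] / [(-11)·(x - 3)] = -5(x + 8) / ((-11)(x - 3)).
So |(4x - 7)/(x - 3) − (39/11)| = 5|x + 8| / (11·|x − 3|).
Restrict δ ≤ 11/2. Then |x + 8| < 11/2 gives |x − 3| = |(x + 8) + (-11)| ≥ 11 − 11/2 = 11/2.
Hence |(4x - 7)/(x - 3) − (39/11)| < 5|x + 8|/(11·(11/2)) = (10/121)|x + 8|, which is < ε once |x + 8| < (121/10)ε.
Take δ = min(11/2, (121/10)ε). Then 0 < |x + 8| < δ forces both bounds, so |(4x - 7)/(x - 3) − (39/11)| < ε.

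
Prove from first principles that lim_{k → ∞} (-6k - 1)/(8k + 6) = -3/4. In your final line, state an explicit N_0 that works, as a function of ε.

N_0 = (7/16)/ε

Let ε > 0 be given. For k ≥ 1, |(-6k - 1)/(8k + 6) + 3/4| = |28|/(8(8k + 6)) = 28/(8(8k + 6)).
Since 8k + 6 ≥ 8k for k ≥ 1, this is ≤ 28/(8·8k) = (7/16)/k.
So |(-6k - 1)/(8k + 6) + 3/4| < ε whenever k > (7/16)/ε.
Take N_0 = (7/16)/ε. If k > N_0 then |(-6k - 1)/(8k + 6) + 3/4| ≤ (7/16)/k < ε.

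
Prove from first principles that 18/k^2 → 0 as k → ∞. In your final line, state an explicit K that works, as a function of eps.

K = (18/eps)^{1/2}

Suppose eps > 0. For k ≥ 1, |18/k^2 − 0| = 18/k^2.
18/k^2 < eps ⇔ k^2 > 18/eps ⇔ k > (18/eps)^{1/2}.
Take K = (18/eps)^{1/2}. Then k > K implies 18/k^2 < eps.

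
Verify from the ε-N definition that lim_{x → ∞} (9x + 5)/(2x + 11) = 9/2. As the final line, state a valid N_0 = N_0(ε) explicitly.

Fix ε > 0. We seek N_0 > 0 such that x > N_0 implies |(9x + 5)/(2x + 11) − (9/2)| < ε.
(9x + 5)/(2x + 11) − (9/2) = (2(9x + 5) − 9(2x + 11)) / (2(2x + 11)) = -89/(2(2x + 11)).
For x > 0 we have 2x + 11 > 2x, so |(9x + 5)/(2x + 11) − (9/2)| = 89/(2(2x + 11)) < 89/(2·2x) = (89/4)/x.
Thus |(9x + 5)/(2x + 11) − (9/2)| < ε whenever x > (89/4)/ε.
Take N_0 = (89/4)/ε. If x > N_0 then |(9x + 5)/(2x + 11) − (9/2)| < (89/4)/x < ε.

N_0 = (89/4)/ε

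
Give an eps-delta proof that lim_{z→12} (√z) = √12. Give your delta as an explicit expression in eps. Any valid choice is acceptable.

delta = min(12, √12·eps)

Let eps > 0 be given. We want delta > 0 such that 0 < |z − 12| < delta implies |√z − √12| < eps.
Rationalise: √z − √12 = (z − 12)/(√z + √12), so |√z − √12| = |z − 12|/(√z + √12).
Restrict delta ≤ 12 so that |z − 12| < 12 forces z > 0, and then √z + √12 > √12.
Hence |√z − √12| < |z − 12|/√12, which is < eps once |z − 12| < √12·eps.
Take delta = min(12, √12·eps). If 0 < |z − 12| < delta then z > 0 and |√z − √12| < |z − 12|/√12 < eps.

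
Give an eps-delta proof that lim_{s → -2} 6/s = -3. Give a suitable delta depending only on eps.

delta = min(1, (1/3)eps)

Let eps > 0 be given. We seek delta > 0 such that 0 < |s + 2| < delta implies |6/s + 3| < eps.
|6/s + 3| = 6·|-2 − s|/(2·|s|) = 6|s + 2|/(2|s|).
Require delta ≤ 1 so that |s| > 2 − 1 = 1, hence 2|s| > 2.
Then |6/s + 3| < 6|s + 2|/2, which is < eps when |s + 2| < (1/3)eps.
Take delta = min(1, (1/3)eps). Then 0 < |s + 2| < delta gives both |s + 2| < 1 and |s + 2| < (1/3)eps, so |6/s + 3| < eps.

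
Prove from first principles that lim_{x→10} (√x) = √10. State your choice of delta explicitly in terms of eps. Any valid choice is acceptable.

Let eps > 0. We want delta > 0 such that 0 < |x − 10| < delta implies |√x − √10| < eps.
Multiplying by the conjugate, |√x − √10| = |x − 10|/(√x + √10).
Restrict delta ≤ 10 so that |x − 10| < 10 forces x > 0, and then √x + √10 > √10.
Hence |√x − √10| < |x − 10|/√10, which is < eps once |x − 10| < √10·eps.
Take delta = min(10, √10·eps). If 0 < |x − 10| < delta then x > 0 and |√x − √10| < |x − 10|/√10 < eps.

delta = min(10, √10·eps)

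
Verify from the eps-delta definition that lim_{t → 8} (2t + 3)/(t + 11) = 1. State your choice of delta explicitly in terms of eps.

delta = min(19/2, (19/2)eps)

Suppose eps > 0. We want delta > 0 with 0 < |t − 8| < delta ⇒ |(2t + 3)/(t + 11) − 1| < eps.
Combining over a common denominator, (2t + 3)/(t + 11) − 1 = [(2t + 3)·19 − 19·(t + 11)] / [19·(t + 11)] = 19(t − 8) / (19(t + 11)).
So |(2t + 3)/(t + 11) − 1| = 19|t − 8| / (19·|t + 11|).
Restrict delta ≤ 19/2. Then |t − 8| < 19/2 gives |t + 11| = |(t − 8) + 19| ≥ 19 − 19/2 = 19/2.
Hence |(2t + 3)/(t + 11) − 1| < 19|t − 8|/(19·(19/2)) = (2/19)|t − 8|, which is < eps once |t − 8| < (19/2)eps.
Take delta = min(19/2, (19/2)eps). Then 0 < |t − 8| < delta forces both bounds, so |(2t + 3)/(t + 11) − 1| < eps.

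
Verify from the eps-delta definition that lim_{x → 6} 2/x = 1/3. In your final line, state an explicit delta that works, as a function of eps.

delta = min(3, 9eps)

Let eps > 0. We seek delta > 0 such that 0 < |x − 6| < delta implies |2/x − (1/3)| < eps.
|2/x − (1/3)| = 2·|6 − x|/(6·|x|) = 2|x − 6|/(6|x|).
Restrict delta ≤ 3. Then |x − 6| < 3 gives |x| > 3, so 6|x| > 18.
Then |2/x − (1/3)| < 2|x − 6|/18, which is < eps when |x − 6| < 9eps.
Take delta = min(3, 9eps). Then 0 < |x − 6| < delta gives both |x − 6| < 3 and |x − 6| < 9eps, so |2/x − (1/3)| < eps.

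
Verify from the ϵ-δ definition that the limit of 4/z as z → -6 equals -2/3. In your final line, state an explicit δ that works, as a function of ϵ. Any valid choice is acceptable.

δ = min(3, (9/2)ϵ)

Let ϵ > 0. We seek δ > 0 such that 0 < |z + 6| < δ implies |4/z + 2/3| < ϵ.
|4/z + 2/3| = 4·|-6 − z|/(6·|z|) = 4|z + 6|/(6|z|).
Restrict δ ≤ 3. Then |z + 6| < 3 gives |z| > 3, so 6|z| > 18.
Then |4/z + 2/3| < 4|z + 6|/18, which is < ϵ when |z + 6| < (9/2)ϵ.
Take δ = min(3, (9/2)ϵ). Then 0 < |z + 6| < δ gives both |z + 6| < 3 and |z + 6| < (9/2)ϵ, so |4/z + 2/3| < ϵ.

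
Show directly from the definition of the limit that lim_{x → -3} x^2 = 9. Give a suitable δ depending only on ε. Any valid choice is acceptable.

δ = min(2, ε/8)

Let ε > 0. We seek δ > 0 with 0 < |x + 3| < δ ⇒ |x^2 − 9| < ε.
Factor: x^2 − 9 = (x + 3)(x - 3), so |x^2 − 9| = |x + 3|·|x - 3|.
Impose δ ≤ 2 so that |x| < 5; then |x - 3| ≤ 8.
Hence |x^2 − 9| ≤ 8|x + 3|, which is < ε once |x + 3| < ε/8.
Take δ = min(2, ε/8). If 0 < |x + 3| < δ then both bounds hold and |x^2 − 9| ≤ 8|x + 3| < 8·(ε/8) = ε.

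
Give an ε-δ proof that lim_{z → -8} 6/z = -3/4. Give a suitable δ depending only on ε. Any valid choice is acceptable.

δ = min(4, (16/3)ε)

Suppose ε > 0. We seek δ > 0 such that 0 < |z + 8| < δ implies |6/z + 3/4| < ε.
|6/z + 3/4| = 6·|-8 − z|/(8·|z|) = 6|z + 8|/(8|z|).
Restrict δ ≤ 4. Then |z + 8| < 4 gives |z| > 4, so 8|z| > 32.
Then |6/z + 3/4| < 6|z + 8|/32, which is < ε when |z + 8| < (16/3)ε.
Take δ = min(4, (16/3)ε). Then 0 < |z + 8| < δ gives both |z + 8| < 4 and |z + 8| < (16/3)ε, so |6/z + 3/4| < ε.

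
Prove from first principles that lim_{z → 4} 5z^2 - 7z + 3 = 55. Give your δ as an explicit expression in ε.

δ = min(2, ε/43)

Let ε > 0 be given. We want δ > 0 such that 0 < |z − 4| < δ implies |(5z^2 - 7z + 3) − 55| < ε.
(5z^2 - 7z + 3) − 55 = 5z^2 - 7z - 52 = (z − 4)(5z + 13).
So |(5z^2 - 7z + 3) − 55| = |z − 4|·|5z + 13|.
Require δ ≤ 2. Then |z − 4| < 2 gives |z| < 6, and by the triangle inequality |5z + 13| ≤ 5·6 + 13 = 43.
Hence |(5z^2 - 7z + 3) − 55| ≤ 43|z − 4| < ε provided |z − 4| < ε/43.
Take δ = min(2, ε/43). Then 0 < |z − 4| < δ gives both |z − 4| < 2 and |z − 4| < ε/43, so |(5z^2 - 7z + 3) − 55| < ε.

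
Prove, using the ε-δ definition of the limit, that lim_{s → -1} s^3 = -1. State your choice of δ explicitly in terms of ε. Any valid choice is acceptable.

δ = min(1, ε/7)

Fix ε > 0. We seek δ > 0 with 0 < |s + 1| < δ ⇒ |s^3 + 1| < ε.
Factor: s^3 + 1 = (s + 1)(s^2 - s + 1), so |s^3 + 1| = |s + 1|·|s^2 - s + 1|.
Restrict δ ≤ 1. Then |s + 1| < 1 gives |s| < 2, so by the triangle inequality |s^2 - s + 1| ≤ 2^2 + 2 + 1 = 7.
Hence |s^3 + 1| ≤ 7|s + 1|, which is < ε once |s + 1| < ε/7.
Take δ = min(1, ε/7). If 0 < |s + 1| < δ then both bounds hold and |s^3 + 1| ≤ 7|s + 1| < 7·(ε/7) = ε.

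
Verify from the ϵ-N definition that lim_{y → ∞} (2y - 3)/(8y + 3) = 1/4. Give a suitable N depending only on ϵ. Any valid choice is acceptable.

N = (15/32)/ϵ

Suppose ϵ > 0. We seek N > 0 such that y > N implies |(2y - 3)/(8y + 3) − (1/4)| < ϵ.
(2y - 3)/(8y + 3) − (1/4) = (8(2y - 3) − 2(8y + 3)) / (8(8y + 3)) = -30/(8(8y + 3)).
For y > 0 we have 8y + 3 > 8y, so |(2y - 3)/(8y + 3) − (1/4)| = 30/(8(8y + 3)) < 30/(8·8y) = (15/32)/y.
Thus |(2y - 3)/(8y + 3) − (1/4)| < ϵ whenever y > (15/32)/ϵ.
Take N = (15/32)/ϵ. If y > N then |(2y - 3)/(8y + 3) − (1/4)| < (15/32)/y < ϵ.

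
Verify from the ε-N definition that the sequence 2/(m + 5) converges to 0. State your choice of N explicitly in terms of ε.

Fix ε > 0. For m ≥ 1, |2/(m + 5) − 0| = 2/(m + 5) ≤ 2/m.
We need 2/m < ε, i.e. m > 2/ε.
Take N = 2/ε. If m > N then |2/(m + 5)| ≤ 2/m < ε.

N = 2/ε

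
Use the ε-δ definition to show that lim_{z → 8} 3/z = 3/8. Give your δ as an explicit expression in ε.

δ = min(4, (32/3)ε)

Suppose ε > 0. We seek δ > 0 such that 0 < |z − 8| < δ implies |3/z − (3/8)| < ε.
|3/z − (3/8)| = 3·|8 − z|/(8·|z|) = 3|z − 8|/(8|z|).
Restrict δ ≤ 4. Then |z − 8| < 4 gives |z| > 4, so 8|z| > 32.
Then |3/z − (3/8)| < 3|z − 8|/32, which is < ε when |z − 8| < (32/3)ε.
Take δ = min(4, (32/3)ε). Then 0 < |z − 8| < δ gives both |z − 8| < 4 and |z − 8| < (32/3)ε, so |3/z − (3/8)| < ε.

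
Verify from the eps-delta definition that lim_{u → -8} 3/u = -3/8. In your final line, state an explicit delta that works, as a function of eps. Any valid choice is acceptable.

delta = min(4, (32/3)eps)

Suppose eps > 0. We seek delta > 0 such that 0 < |u + 8| < delta implies |3/u + 3/8| < eps.
|3/u + 3/8| = 3·|-8 − u|/(8·|u|) = 3|u + 8|/(8|u|).
Restrict delta ≤ 4. Then |u + 8| < 4 gives |u| > 4, so 8|u| > 32.
Then |3/u + 3/8| < 3|u + 8|/32, which is < eps when |u + 8| < (32/3)eps.
Take delta = min(4, (32/3)eps). Then 0 < |u + 8| < delta gives both |u + 8| < 4 and |u + 8| < (32/3)eps, so |3/u + 3/8| < eps.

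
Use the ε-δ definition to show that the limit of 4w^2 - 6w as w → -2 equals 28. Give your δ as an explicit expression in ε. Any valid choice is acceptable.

Let ε > 0 be given. We want δ > 0 such that 0 < |w + 2| < δ implies |(4w^2 - 6w) − 28| < ε.
(4w^2 - 6w) − 28 = 4w^2 - 6w - 28 = (w + 2)(4w - 14).
So |(4w^2 - 6w) − 28| = |w + 2|·|4w - 14|.
Assume first that |w + 2| < 2, so |w| < 4. Then |4w - 14| ≤ 4·4 + 14 = 30.
Hence |(4w^2 - 6w) − 28| ≤ 30|w + 2| < ε provided |w + 2| < ε/30.
Choosing δ = min(2, ε/30) ensures both conditions, hence |(4w^2 - 6w) − 28| < ε.

δ = min(2, ε/30)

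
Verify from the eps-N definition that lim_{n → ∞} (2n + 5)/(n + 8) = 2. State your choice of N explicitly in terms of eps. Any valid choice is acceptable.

Suppose eps > 0. For n ≥ 1, |(2n + 5)/(n + 8) − 2| = |-11|/((n + 8)) = 11/((n + 8)).
Since n + 8 ≥ n for n ≥ 1, this is ≤ 11/(n) = 11/n.
So |(2n + 5)/(n + 8) − 2| < eps whenever n > 11/eps.
Take N = 11/eps. If n > N then |(2n + 5)/(n + 8) − 2| ≤ 11/n < eps.

N = 11/eps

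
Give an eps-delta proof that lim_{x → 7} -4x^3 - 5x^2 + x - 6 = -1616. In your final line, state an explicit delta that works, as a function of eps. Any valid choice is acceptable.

delta = min(2, eps/851)

Let eps > 0. We want delta > 0 such that 0 < |x − 7| < delta implies |(-4x^3 - 5x^2 + x - 6) + 1616| < eps.
(-4x^3 - 5x^2 + x - 6) + 1616 = -4x^3 - 5x^2 + x + 1610 = (x − 7)(-4x^2 - 33x - 230).
So |(-4x^3 - 5x^2 + x - 6) + 1616| = |x − 7|·|-4x^2 - 33x - 230|.
Require delta ≤ 2. Then |x − 7| < 2 gives |x| < 9, and by the triangle inequality |-4x^2 - 33x - 230| ≤ 4·9^2 + 33·9 + 230 = 851.
Hence |(-4x^3 - 5x^2 + x - 6) + 1616| ≤ 851|x − 7| < eps provided |x − 7| < eps/851.
Choosing delta = min(2, eps/851) ensures both conditions, hence |(-4x^3 - 5x^2 + x - 6) + 1616| < eps.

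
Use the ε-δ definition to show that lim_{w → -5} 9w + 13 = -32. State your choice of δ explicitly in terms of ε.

Let ε > 0. We need δ > 0 so that 0 < |w + 5| < δ implies |(9w + 13) + 32| < ε.
Since (9w + 13) + 32 = 9(w + 5), we have |(9w + 13) + 32| = 9|w + 5|.
Thus it suffices that |w + 5| < ε/9.
Take δ = ε/9. If 0 < |w + 5| < δ then |(9w + 13) + 32| = 9|w + 5| < 9·(ε/9) = ε.

δ = ε/9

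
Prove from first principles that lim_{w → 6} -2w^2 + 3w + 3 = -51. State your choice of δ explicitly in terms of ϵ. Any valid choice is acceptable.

δ = min(2, ϵ/25)

Suppose ϵ > 0. We want δ > 0 such that 0 < |w − 6| < δ implies |(-2w^2 + 3w + 3) + 51| < ϵ.
(-2w^2 + 3w + 3) + 51 = -2w^2 + 3w + 54 = (w − 6)(-2w - 9).
So |(-2w^2 + 3w + 3) + 51| = |w − 6|·|-2w - 9|.
Require δ ≤ 2. Then |w − 6| < 2 gives |w| < 8, and by the triangle inequality |-2w - 9| ≤ 2·8 + 9 = 25.
Hence |(-2w^2 + 3w + 3) + 51| ≤ 25|w − 6| < ϵ provided |w − 6| < ϵ/25.
Take δ = min(2, ϵ/25). Then 0 < |w − 6| < δ gives both |w − 6| < 2 and |w − 6| < ϵ/25, so |(-2w^2 + 3w + 3) + 51| < ϵ.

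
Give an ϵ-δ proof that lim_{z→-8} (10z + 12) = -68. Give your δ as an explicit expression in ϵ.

Let ϵ > 0. We need δ > 0 so that 0 < |z + 8| < δ implies |(10z + 12) + 68| < ϵ.
Since (10z + 12) + 68 = 10(z + 8), we have |(10z + 12) + 68| = 10|z + 8|.
Thus it suffices that |z + 8| < ϵ/10.
Choosing δ = ϵ/10 gives |(10z + 12) + 68| = 10|z + 8| < ϵ whenever |z + 8| < δ.

δ = ϵ/10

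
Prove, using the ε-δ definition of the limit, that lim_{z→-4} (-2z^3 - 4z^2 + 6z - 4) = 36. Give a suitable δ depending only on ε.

Let ε > 0. We want δ > 0 such that 0 < |z + 4| < δ implies |(-2z^3 - 4z^2 + 6z - 4) − 36| < ε.
(-2z^3 - 4z^2 + 6z - 4) − 36 = -2z^3 - 4z^2 + 6z - 40 = (z + 4)(-2z^2 + 4z - 10).
So |(-2z^3 - 4z^2 + 6z - 4) − 36| = |z + 4|·|-2z^2 + 4z - 10|.
Assume first that |z + 4| < 1, so |z| < 5. Then |-2z^2 + 4z - 10| ≤ 2·5^2 + 4·5 + 10 = 80.
Hence |(-2z^3 - 4z^2 + 6z - 4) − 36| ≤ 80|z + 4| < ε provided |z + 4| < ε/80.
Take δ = min(1, ε/80). Then 0 < |z + 4| < δ gives both |z + 4| < 1 and |z + 4| < ε/80, so |(-2z^3 - 4z^2 + 6z - 4) − 36| < ε.

δ = min(1, ε/80)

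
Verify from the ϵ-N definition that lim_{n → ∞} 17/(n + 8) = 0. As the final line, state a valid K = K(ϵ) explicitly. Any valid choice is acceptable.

K = 17/ϵ

Let ϵ > 0 be given. For n ≥ 1, |17/(n + 8) − 0| = 17/(n + 8) ≤ 17/n.
We need 17/n < ϵ, i.e. n > 17/ϵ.
Take K = 17/ϵ. If n > K then |17/(n + 8)| ≤ 17/n < ϵ.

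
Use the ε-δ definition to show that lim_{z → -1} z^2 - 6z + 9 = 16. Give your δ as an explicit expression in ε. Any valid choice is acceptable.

Let ε > 0 be given. We want δ > 0 such that 0 < |z + 1| < δ implies |(z^2 - 6z + 9) − 16| < ε.
(z^2 - 6z + 9) − 16 = z^2 - 6z - 7 = (z + 1)(z - 7).
So |(z^2 - 6z + 9) − 16| = |z + 1|·|z - 7|.
Assume first that |z + 1| < 2, so |z| < 3. Then |z - 7| ≤ 3 + 7 = 10.
Hence |(z^2 - 6z + 9) − 16| ≤ 10|z + 1| < ε provided |z + 1| < ε/10.
Choosing δ = min(2, ε/10) ensures both conditions, hence |(z^2 - 6z + 9) − 16| < ε.

δ = min(2, ε/10)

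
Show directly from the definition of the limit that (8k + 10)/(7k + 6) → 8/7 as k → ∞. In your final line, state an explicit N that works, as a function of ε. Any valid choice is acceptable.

Fix ε > 0. For k ≥ 1, |(8k + 10)/(7k + 6) − (8/7)| = |22|/(7(7k + 6)) = 22/(7(7k + 6)).
Since 7k + 6 ≥ 7k for k ≥ 1, this is ≤ 22/(7·7k) = (22/49)/k.
So |(8k + 10)/(7k + 6) − (8/7)| < ε whenever k > (22/49)/ε.
Take N = (22/49)/ε. If k > N then |(8k + 10)/(7k + 6) − (8/7)| ≤ (22/49)/k < ε.

N = (22/49)/ε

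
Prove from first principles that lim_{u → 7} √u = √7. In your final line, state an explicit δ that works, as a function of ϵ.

Fix ϵ > 0. We want δ > 0 such that 0 < |u − 7| < δ implies |√u − √7| < ϵ.
Multiplying by the conjugate, |√u − √7| = |u − 7|/(√u + √7).
Restrict δ ≤ 7 so that |u − 7| < 7 forces u > 0, and then √u + √7 > √7.
Hence |√u − √7| < |u − 7|/√7, which is < ϵ once |u − 7| < √7·ϵ.
Take δ = min(7, √7·ϵ). If 0 < |u − 7| < δ then u > 0 and |√u − √7| < |u − 7|/√7 < ϵ.

δ = min(7, √7·ϵ)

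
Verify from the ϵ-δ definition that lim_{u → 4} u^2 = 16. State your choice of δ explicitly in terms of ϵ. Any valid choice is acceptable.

δ = min(1, ϵ/9)

Fix ϵ > 0. We seek δ > 0 with 0 < |u − 4| < δ ⇒ |u^2 − 16| < ϵ.
Factor: u^2 − 16 = (u − 4)(u + 4), so |u^2 − 16| = |u − 4|·|u + 4|.
Impose δ ≤ 1 so that |u| < 5; then |u + 4| ≤ 9.
Hence |u^2 − 16| ≤ 9|u − 4|, which is < ϵ once |u − 4| < ϵ/9.
Take δ = min(1, ϵ/9). If 0 < |u − 4| < δ then both bounds hold and |u^2 − 16| ≤ 9|u − 4| < 9·(ϵ/9) = ϵ.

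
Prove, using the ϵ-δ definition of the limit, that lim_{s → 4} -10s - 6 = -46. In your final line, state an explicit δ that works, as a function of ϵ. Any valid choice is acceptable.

Let ϵ > 0. We need δ > 0 so that 0 < |s − 4| < δ implies |(-10s - 6) + 46| < ϵ.
Since (-10s - 6) + 46 = -10(s − 4), we have |(-10s - 6) + 46| = 10|s − 4|.
Thus it suffices that |s − 4| < ϵ/10.
Take δ = ϵ/10. If 0 < |s − 4| < δ then |(-10s - 6) + 46| = 10|s − 4| < 10·(ϵ/10) = ϵ.

δ = ϵ/10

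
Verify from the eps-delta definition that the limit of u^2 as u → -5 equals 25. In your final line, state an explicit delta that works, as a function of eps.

delta = min(1, eps/11)

Let eps > 0 be given. We seek delta > 0 with 0 < |u + 5| < delta ⇒ |u^2 − 25| < eps.
Factor: u^2 − 25 = (u + 5)(u - 5), so |u^2 − 25| = |u + 5|·|u - 5|.
Impose delta ≤ 1 so that |u| < 6; then |u - 5| ≤ 11.
Hence |u^2 − 25| ≤ 11|u + 5|, which is < eps once |u + 5| < eps/11.
Take delta = min(1, eps/11). If 0 < |u + 5| < delta then both bounds hold and |u^2 − 25| ≤ 11|u + 5| < 11·(eps/11) = eps.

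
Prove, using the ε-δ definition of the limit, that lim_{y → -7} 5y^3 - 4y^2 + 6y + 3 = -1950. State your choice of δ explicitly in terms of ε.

δ = min(1, ε/911)

Let ε > 0 be given. We want δ > 0 such that 0 < |y + 7| < δ implies |(5y^3 - 4y^2 + 6y + 3) + 1950| < ε.
(5y^3 - 4y^2 + 6y + 3) + 1950 = 5y^3 - 4y^2 + 6y + 1953 = (y + 7)(5y^2 - 39y + 279).
So |(5y^3 - 4y^2 + 6y + 3) + 1950| = |y + 7|·|5y^2 - 39y + 279|.
Assume first that |y + 7| < 1, so |y| < 8. Then |5y^2 - 39y + 279| ≤ 5·8^2 + 39·8 + 279 = 911.
Hence |(5y^3 - 4y^2 + 6y + 3) + 1950| ≤ 911|y + 7| < ε provided |y + 7| < ε/911.
Take δ = min(1, ε/911). Then 0 < |y + 7| < δ gives both |y + 7| < 1 and |y + 7| < ε/911, so |(5y^3 - 4y^2 + 6y + 3) + 1950| < ε.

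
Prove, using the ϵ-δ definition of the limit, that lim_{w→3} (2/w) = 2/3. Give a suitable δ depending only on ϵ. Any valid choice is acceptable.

Suppose ϵ > 0. We seek δ > 0 such that 0 < |w − 3| < δ implies |2/w − (2/3)| < ϵ.
|2/w − (2/3)| = 2·|3 − w|/(3·|w|) = 2|w − 3|/(3|w|).
Restrict δ ≤ 3/2. Then |w − 3| < 3/2 gives |w| > 3/2, so 3|w| > 9/2.
Then |2/w − (2/3)| < 2|w − 3|/(9/2), which is < ϵ when |w − 3| < (9/4)ϵ.
Take δ = min(3/2, (9/4)ϵ). Then 0 < |w − 3| < δ gives both |w − 3| < 3/2 and |w − 3| < (9/4)ϵ, so |2/w − (2/3)| < ϵ.

δ = min(3/2, (9/4)ϵ)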